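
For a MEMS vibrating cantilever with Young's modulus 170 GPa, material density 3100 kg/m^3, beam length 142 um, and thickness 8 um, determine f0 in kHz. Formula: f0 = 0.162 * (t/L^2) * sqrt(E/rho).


Step 1: Convert units to SI.
t_SI = 8e-6 m, L_SI = 142e-6 m
Step 2: Calculate sqrt(E/rho).
sqrt(170e9 / 3100) = 7405.32 m/s
Step 3: Compute f0.
f0 = 0.162 * 8e-6 / (142e-6)^2 * 7405.32 = 475961.8 Hz = 475.96 kHz


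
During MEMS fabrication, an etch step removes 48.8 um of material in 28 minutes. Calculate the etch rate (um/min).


Step 1: Etch rate = depth / time
Step 2: rate = 48.8 / 28
rate = 1.743 um/min


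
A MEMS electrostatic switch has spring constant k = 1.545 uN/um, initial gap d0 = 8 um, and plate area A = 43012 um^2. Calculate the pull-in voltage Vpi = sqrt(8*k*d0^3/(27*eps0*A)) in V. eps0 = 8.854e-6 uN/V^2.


Step 1: Compute numerator: 8 * k * d0^3 = 8 * 1.545 * 8^3 = 6328.32
Step 2: Compute denominator: 27 * eps0 * A = 27 * 8.854e-6 * 43012 = 10.282363
Step 3: Vpi = sqrt(6328.32 / 10.282363)
Vpi = 24.81 V


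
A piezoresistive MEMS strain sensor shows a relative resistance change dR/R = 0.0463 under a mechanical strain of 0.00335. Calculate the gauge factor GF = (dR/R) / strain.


Step 1: Identify values.
dR/R = 0.0463, strain = 0.00335
Step 2: GF = (dR/R) / strain = 0.0463 / 0.00335
GF = 13.8


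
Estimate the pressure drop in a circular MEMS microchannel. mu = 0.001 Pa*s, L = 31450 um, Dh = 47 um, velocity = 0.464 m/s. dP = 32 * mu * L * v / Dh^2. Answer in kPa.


Step 1: Convert to SI: L = 31450e-6 m, Dh = 47e-6 m
Step 2: dP = 32 * 0.001 * 31450e-6 * 0.464 / (47e-6)^2
Step 3: dP = 211394.11 Pa
Step 4: Convert to kPa: dP = 211.39 kPa


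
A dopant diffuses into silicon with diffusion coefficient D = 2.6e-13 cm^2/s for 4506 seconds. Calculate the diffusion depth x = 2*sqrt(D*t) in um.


Step 1: Compute D*t = 2.6e-13 * 4506 = 1.17156e-09 cm^2
Step 2: sqrt(D*t) = 3.4228e-05 cm
Step 3: x = 2 * 3.4228e-05 cm = 6.8456e-05 cm
Step 4: Convert to um (1 cm = 1e4 um): x = 0.685 um


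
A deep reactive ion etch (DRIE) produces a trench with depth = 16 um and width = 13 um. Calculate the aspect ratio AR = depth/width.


Step 1: AR = depth / width
Step 2: AR = 16 / 13
AR = 1.2


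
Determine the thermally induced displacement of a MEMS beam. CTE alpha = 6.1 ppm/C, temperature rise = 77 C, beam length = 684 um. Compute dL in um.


Step 1: Convert CTE: alpha = 6.1 ppm/C = 6.1e-6 /C
Step 2: dL = 6.1e-6 * 77 * 684
dL = 0.3213 um


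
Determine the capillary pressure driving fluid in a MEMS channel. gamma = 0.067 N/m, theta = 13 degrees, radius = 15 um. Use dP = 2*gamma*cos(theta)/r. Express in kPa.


Step 1: cos(13 deg) = 0.9744
Step 2: Convert r to m: r = 15e-6 m
Step 3: dP = 2 * 0.067 * 0.9744 / 15e-6 = 8704.6 Pa
Step 4: Convert Pa to kPa (divide by 1000).
dP = 8.7 kPa


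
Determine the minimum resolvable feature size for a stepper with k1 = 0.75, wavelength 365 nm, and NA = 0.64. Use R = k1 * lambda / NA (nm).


Step 1: Identify values: k1 = 0.75, lambda = 365 nm, NA = 0.64
Step 2: R = k1 * lambda / NA
R = 0.75 * 365 / 0.64
R = 427.7 nm


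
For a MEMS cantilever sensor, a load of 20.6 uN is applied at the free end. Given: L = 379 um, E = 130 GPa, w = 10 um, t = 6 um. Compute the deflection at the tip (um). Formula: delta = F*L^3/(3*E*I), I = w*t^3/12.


Step 1: Calculate the second moment of area.
I = w * t^3 / 12 = 10 * 6^3 / 12 = 180.0 um^4
Step 2: Convert E to consistent units (1 GPa = 1000 uN/um^2).
E = 130 GPa = 130000 uN/um^2
Step 3: Calculate tip deflection.
delta = F * L^3 / (3 * E * I)
delta = 20.6 * 379^3 / (3 * 130000 * 180.0)
delta = 15.9753 um


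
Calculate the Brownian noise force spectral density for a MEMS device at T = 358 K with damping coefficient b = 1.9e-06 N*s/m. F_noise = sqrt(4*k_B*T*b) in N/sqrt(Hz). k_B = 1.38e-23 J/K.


Step 1: Compute 4 * k_B * T * b
= 4 * 1.38e-23 * 358 * 1.9e-06
= 3.7547e-26 N^2/Hz
Step 2: F_noise = sqrt(3.7547e-26)
F_noise = 1.94e-13 N/sqrt(Hz)


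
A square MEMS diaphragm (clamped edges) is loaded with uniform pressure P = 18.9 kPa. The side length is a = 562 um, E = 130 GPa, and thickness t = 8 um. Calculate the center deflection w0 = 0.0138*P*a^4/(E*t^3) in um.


Step 1: Convert pressure to compatible units (E is in GPa, so P in GPa).
P = 18.9 kPa = 18.9e-6 GPa
Step 2: Compute numerator: 0.0138 * P * a^4.
a^4 = 562^4 = 99757432336
numerator = 0.0138 * 18.9e-6 * 99757432336 = 2.60187e+04
Step 3: Compute denominator: E * t^3 = 130 * 8^3 = 66560
Step 4: w0 = numerator / denominator = 2.60187e+04 / 66560 = 0.3909 um


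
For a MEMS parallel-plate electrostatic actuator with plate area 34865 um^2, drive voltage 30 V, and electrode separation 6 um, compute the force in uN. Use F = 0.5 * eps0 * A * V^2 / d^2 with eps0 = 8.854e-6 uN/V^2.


Step 1: Identify parameters.
eps0 = 8.854e-6 uN/V^2, A = 34865 um^2, V = 30 V, d = 6 um
Step 2: Compute V^2 = 30^2 = 900
Step 3: Compute d^2 = 6^2 = 36
Step 4: F = 0.5 * 8.854e-6 * 34865 * 900 / 36
F = 3.859 uN


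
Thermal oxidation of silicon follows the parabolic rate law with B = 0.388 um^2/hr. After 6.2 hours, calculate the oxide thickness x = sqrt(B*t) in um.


Step 1: Compute B*t = 0.388 * 6.2 = 2.4056
Step 2: x = sqrt(2.4056)
x = 1.551 um


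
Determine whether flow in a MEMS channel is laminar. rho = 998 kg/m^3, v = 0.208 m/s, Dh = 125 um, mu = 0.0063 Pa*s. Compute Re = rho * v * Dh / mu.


Step 1: Convert Dh to meters: Dh = 125e-6 m
Step 2: Re = rho * v * Dh / mu
Re = 998 * 0.208 * 125e-6 / 0.0063
Re = 4.119
Since Re = 4.119 is below ~2300, the flow is laminar.


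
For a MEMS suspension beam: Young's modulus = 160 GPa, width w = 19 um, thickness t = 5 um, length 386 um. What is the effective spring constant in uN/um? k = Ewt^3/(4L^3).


Step 1: Convert E to consistent units (1 GPa = 1000 uN/um^2).
E = 160 GPa = 160000 uN/um^2
Step 2: Compute t^3 = 5^3 = 125
Step 3: Compute L^3 = 386^3 = 57512456
Step 4: k = 160000 * 19 * 125 / (4 * 57512456)
k = 1.6518 uN/um


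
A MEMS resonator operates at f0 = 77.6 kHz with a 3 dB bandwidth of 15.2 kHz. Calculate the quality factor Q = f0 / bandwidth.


Step 1: Q = f0 / bandwidth
Step 2: Q = 77.6 / 15.2
Q = 5.1


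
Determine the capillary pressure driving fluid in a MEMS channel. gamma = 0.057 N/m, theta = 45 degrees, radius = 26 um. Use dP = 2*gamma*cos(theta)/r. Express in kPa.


Step 1: cos(45 deg) = 0.7071
Step 2: Convert r to m: r = 26e-6 m
Step 3: dP = 2 * 0.057 * 0.7071 / 26e-6 = 3100.4 Pa
Step 4: Convert Pa to kPa (divide by 1000).
dP = 3.1 kPa


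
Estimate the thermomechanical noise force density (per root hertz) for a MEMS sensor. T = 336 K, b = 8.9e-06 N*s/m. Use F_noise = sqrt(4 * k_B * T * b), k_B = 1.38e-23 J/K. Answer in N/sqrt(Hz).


Step 1: Compute 4 * k_B * T * b
= 4 * 1.38e-23 * 336 * 8.9e-06
= 1.6507e-25 N^2/Hz
Step 2: F_noise = sqrt(1.6507e-25)
F_noise = 4.06e-13 N/sqrt(Hz)


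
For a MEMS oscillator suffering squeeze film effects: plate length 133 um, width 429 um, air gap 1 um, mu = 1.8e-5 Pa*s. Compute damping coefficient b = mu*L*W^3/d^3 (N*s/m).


Step 1: Convert to SI.
L = 133e-6 m, W = 429e-6 m, d = 1e-6 m
Step 2: W^3 = (429e-6)^3 = 7.90e-11 m^3
Step 3: d^3 = (1e-6)^3 = 1.00e-18 m^3
Step 4: b = 1.8e-5 * 133e-6 * 7.90e-11 / 1.00e-18
b = 1.89e-01 N*s/m


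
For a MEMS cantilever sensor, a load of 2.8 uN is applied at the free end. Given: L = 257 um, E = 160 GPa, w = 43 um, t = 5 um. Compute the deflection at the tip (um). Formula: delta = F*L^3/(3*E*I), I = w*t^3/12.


Step 1: Calculate the second moment of area.
I = w * t^3 / 12 = 43 * 5^3 / 12 = 447.9167 um^4
Step 2: Convert E to consistent units (1 GPa = 1000 uN/um^2).
E = 160 GPa = 160000 uN/um^2
Step 3: Calculate tip deflection.
delta = F * L^3 / (3 * E * I)
delta = 2.8 * 257^3 / (3 * 160000 * 447.9167)
delta = 0.2211 um


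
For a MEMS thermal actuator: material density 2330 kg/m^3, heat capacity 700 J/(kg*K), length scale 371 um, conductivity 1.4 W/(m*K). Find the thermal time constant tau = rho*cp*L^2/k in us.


Step 1: Convert L to m: L = 371e-6 m
Step 2: L^2 = (371e-6)^2 = 1.37641e-07 m^2
Step 3: tau = 2330 * 700 * 1.37641e-07 / 1.4 = 1.60351765e-01 s
Step 4: Convert to microseconds (multiply by 1e6).
tau = 160351.765 us


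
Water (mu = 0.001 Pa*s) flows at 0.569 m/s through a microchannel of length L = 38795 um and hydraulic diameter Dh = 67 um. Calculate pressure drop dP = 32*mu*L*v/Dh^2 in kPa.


Step 1: Convert to SI: L = 38795e-6 m, Dh = 67e-6 m
Step 2: dP = 32 * 0.001 * 38795e-6 * 0.569 / (67e-6)^2
Step 3: dP = 157357.84 Pa
Step 4: Convert to kPa: dP = 157.36 kPa


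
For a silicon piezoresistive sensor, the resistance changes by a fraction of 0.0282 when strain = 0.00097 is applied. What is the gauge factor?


Step 1: Identify values.
dR/R = 0.0282, strain = 0.00097
Step 2: GF = (dR/R) / strain = 0.0282 / 0.00097
GF = 29.1


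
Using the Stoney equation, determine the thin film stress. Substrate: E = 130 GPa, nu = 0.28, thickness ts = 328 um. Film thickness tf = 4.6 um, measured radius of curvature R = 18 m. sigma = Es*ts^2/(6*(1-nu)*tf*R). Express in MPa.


Step 1: Compute numerator: Es * ts^2 = 130 * 328^2 = 13985920 (GPa*um^2)
Step 2: Compute denominator (R in um): 6*(1-nu)*tf*R = 6*0.72*4.6*18e6 = 357696000.0 (um^2)
Step 3: sigma (GPa) = 13985920 / 357696000.0 = 3.91e-02 GPa
Step 4: Convert to MPa (x1000): sigma = 39.1 MPa


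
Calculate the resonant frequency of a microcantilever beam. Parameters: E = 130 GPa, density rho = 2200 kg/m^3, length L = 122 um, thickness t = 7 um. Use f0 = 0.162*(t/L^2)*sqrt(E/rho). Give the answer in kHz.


Step 1: Convert units to SI.
t_SI = 7e-6 m, L_SI = 122e-6 m
Step 2: Calculate sqrt(E/rho).
sqrt(130e9 / 2200) = 7687.06 m/s
Step 3: Compute f0.
f0 = 0.162 * 7e-6 / (122e-6)^2 * 7687.06 = 585670.9 Hz = 585.67 kHz


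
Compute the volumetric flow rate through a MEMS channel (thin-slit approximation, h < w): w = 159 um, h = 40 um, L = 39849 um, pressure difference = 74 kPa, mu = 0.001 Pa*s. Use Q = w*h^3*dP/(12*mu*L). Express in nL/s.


Step 1: Convert all dimensions to SI (meters).
w = 159e-6 m, h = 40e-6 m, L = 39849e-6 m, dP = 74e3 Pa
Step 2: Q = w * h^3 * dP / (12 * mu * L)
Q = 159e-6 * (40e-6)^3 * 74e3 / (12 * 0.001 * 39849e-6) = 1.57474466e-09 m^3/s
Step 3: Convert Q from m^3/s to nL/s (1 m^3 = 1e12 nL, so multiply by 1e12).
Q = 1574.745 nL/s


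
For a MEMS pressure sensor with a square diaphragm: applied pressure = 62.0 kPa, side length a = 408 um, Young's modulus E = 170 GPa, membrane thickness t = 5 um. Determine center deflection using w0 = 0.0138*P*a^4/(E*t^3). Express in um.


Step 1: Convert pressure to compatible units (E is in GPa, so P in GPa).
P = 62.0 kPa = 62.0e-6 GPa
Step 2: Compute numerator: 0.0138 * P * a^4.
a^4 = 408^4 = 27710263296
numerator = 0.0138 * 62.0e-6 * 27710263296 = 2.37089e+04
Step 3: Compute denominator: E * t^3 = 170 * 5^3 = 21250
Step 4: w0 = numerator / denominator = 2.37089e+04 / 21250 = 1.1157 um


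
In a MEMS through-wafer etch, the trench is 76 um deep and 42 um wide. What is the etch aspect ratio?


Step 1: AR = depth / width
Step 2: AR = 76 / 42
AR = 1.8


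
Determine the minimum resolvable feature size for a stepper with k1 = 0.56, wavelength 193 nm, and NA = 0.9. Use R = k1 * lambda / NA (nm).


Step 1: Identify values: k1 = 0.56, lambda = 193 nm, NA = 0.9
Step 2: R = k1 * lambda / NA
R = 0.56 * 193 / 0.9
R = 120.1 nm


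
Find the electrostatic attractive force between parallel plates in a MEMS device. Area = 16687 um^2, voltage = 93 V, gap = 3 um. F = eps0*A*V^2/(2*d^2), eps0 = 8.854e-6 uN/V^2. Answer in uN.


Step 1: Identify parameters.
eps0 = 8.854e-6 uN/V^2, A = 16687 um^2, V = 93 V, d = 3 um
Step 2: Compute V^2 = 93^2 = 8649
Step 3: Compute d^2 = 3^2 = 9
Step 4: F = 0.5 * 8.854e-6 * 16687 * 8649 / 9
F = 70.992 uN


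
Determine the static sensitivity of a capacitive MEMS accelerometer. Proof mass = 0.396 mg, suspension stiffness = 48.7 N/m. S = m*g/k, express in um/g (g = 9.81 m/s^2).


Step 1: Convert mass: m = 0.396 mg = 3.96e-07 kg
Step 2: S = m * g / k = 3.96e-07 * 9.81 / 48.7
Step 3: S = 7.98e-08 m/g
Step 4: Convert to um/g: S = 0.08 um/g


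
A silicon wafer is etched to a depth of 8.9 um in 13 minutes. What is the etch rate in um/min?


Step 1: Etch rate = depth / time
Step 2: rate = 8.9 / 13
rate = 0.685 um/min


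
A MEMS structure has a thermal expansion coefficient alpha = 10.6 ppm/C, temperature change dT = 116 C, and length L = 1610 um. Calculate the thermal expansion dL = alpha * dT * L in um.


Step 1: Convert CTE: alpha = 10.6 ppm/C = 10.6e-6 /C
Step 2: dL = 10.6e-6 * 116 * 1610
dL = 1.9797 um


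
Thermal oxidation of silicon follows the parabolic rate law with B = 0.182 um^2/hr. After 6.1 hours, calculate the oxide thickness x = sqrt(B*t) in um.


Step 1: Compute B*t = 0.182 * 6.1 = 1.1102
Step 2: x = sqrt(1.1102)
x = 1.054 um


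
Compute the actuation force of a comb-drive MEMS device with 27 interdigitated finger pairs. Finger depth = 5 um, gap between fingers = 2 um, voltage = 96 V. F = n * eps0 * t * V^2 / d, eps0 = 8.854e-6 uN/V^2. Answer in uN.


Step 1: Parameters: n=27, eps0=8.854e-6 uN/V^2, t=5 um, V=96 V, d=2 um
Step 2: V^2 = 9216
Step 3: F = 27 * 8.854e-6 * 5 * 9216 / 2
F = 5.508 uN


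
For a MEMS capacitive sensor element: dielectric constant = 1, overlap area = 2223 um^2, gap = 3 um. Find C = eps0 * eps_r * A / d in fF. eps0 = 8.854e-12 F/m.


Step 1: Convert area to m^2: A = 2223e-12 m^2
Step 2: Convert gap to m: d = 3e-6 m
Step 3: C = eps0 * eps_r * A / d
C = 8.854e-12 * 1 * 2223e-12 / 3e-6
Step 4: Convert to fF (multiply by 1e15).
C = 6.56 fF


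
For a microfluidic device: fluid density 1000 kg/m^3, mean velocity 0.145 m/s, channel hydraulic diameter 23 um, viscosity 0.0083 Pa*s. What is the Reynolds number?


Step 1: Convert Dh to meters: Dh = 23e-6 m
Step 2: Re = rho * v * Dh / mu
Re = 1000 * 0.145 * 23e-6 / 0.0083
Re = 0.402


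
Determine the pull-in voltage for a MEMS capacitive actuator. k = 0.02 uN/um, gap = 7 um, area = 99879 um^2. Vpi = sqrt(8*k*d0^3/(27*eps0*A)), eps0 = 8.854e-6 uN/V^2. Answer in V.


Step 1: Compute numerator: 8 * k * d0^3 = 8 * 0.02 * 7^3 = 54.88
Step 2: Compute denominator: 27 * eps0 * A = 27 * 8.854e-6 * 99879 = 23.876874
Step 3: Vpi = sqrt(54.88 / 23.876874)
Vpi = 1.52 V


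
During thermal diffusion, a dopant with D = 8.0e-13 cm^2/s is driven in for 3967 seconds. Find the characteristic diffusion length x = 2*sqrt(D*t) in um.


Step 1: Compute D*t = 8.0e-13 * 3967 = 3.1736e-09 cm^2
Step 2: sqrt(D*t) = 5.63347e-05 cm
Step 3: x = 2 * 5.63347e-05 cm = 1.126694e-04 cm
Step 4: Convert to um (1 cm = 1e4 um): x = 1.127 um


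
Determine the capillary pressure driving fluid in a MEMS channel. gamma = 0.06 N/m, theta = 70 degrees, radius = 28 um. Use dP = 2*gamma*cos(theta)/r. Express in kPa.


Step 1: cos(70 deg) = 0.342
Step 2: Convert r to m: r = 28e-6 m
Step 3: dP = 2 * 0.06 * 0.342 / 28e-6 = 1465.7 Pa
Step 4: Convert Pa to kPa (divide by 1000).
dP = 1.47 kPa


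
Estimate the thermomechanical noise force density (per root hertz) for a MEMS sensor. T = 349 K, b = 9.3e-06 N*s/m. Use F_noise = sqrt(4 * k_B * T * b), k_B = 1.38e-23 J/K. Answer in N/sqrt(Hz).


Step 1: Compute 4 * k_B * T * b
= 4 * 1.38e-23 * 349 * 9.3e-06
= 1.7916e-25 N^2/Hz
Step 2: F_noise = sqrt(1.7916e-25)
F_noise = 4.23e-13 N/sqrt(Hz)


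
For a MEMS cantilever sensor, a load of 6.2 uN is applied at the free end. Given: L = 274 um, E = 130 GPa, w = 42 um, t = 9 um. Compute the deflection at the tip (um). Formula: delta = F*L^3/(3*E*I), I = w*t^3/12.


Step 1: Calculate the second moment of area.
I = w * t^3 / 12 = 42 * 9^3 / 12 = 2551.5 um^4
Step 2: Convert E to consistent units (1 GPa = 1000 uN/um^2).
E = 130 GPa = 130000 uN/um^2
Step 3: Calculate tip deflection.
delta = F * L^3 / (3 * E * I)
delta = 6.2 * 274^3 / (3 * 130000 * 2551.5)
delta = 0.1282 um


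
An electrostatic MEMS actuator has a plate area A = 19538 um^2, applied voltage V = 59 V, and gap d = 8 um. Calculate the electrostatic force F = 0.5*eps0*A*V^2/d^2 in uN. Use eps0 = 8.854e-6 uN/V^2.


Step 1: Identify parameters.
eps0 = 8.854e-6 uN/V^2, A = 19538 um^2, V = 59 V, d = 8 um
Step 2: Compute V^2 = 59^2 = 3481
Step 3: Compute d^2 = 8^2 = 64
Step 4: F = 0.5 * 8.854e-6 * 19538 * 3481 / 64
F = 4.705 uN


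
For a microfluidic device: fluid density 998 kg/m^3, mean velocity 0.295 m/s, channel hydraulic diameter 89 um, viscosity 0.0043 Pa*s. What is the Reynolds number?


Step 1: Convert Dh to meters: Dh = 89e-6 m
Step 2: Re = rho * v * Dh / mu
Re = 998 * 0.295 * 89e-6 / 0.0043
Re = 6.094


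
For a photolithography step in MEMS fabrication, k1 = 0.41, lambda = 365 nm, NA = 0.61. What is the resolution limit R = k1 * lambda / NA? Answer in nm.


Step 1: Identify values: k1 = 0.41, lambda = 365 nm, NA = 0.61
Step 2: R = k1 * lambda / NA
R = 0.41 * 365 / 0.61
R = 245.3 nm


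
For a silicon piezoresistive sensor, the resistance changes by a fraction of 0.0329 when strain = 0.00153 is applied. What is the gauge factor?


Step 1: Identify values.
dR/R = 0.0329, strain = 0.00153
Step 2: GF = (dR/R) / strain = 0.0329 / 0.00153
GF = 21.5


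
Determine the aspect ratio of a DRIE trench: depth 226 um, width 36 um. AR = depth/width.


Step 1: AR = depth / width
Step 2: AR = 226 / 36
AR = 6.3


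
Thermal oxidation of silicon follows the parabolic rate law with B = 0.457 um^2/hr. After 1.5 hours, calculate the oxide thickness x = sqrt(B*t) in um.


Step 1: Compute B*t = 0.457 * 1.5 = 0.6855
Step 2: x = sqrt(0.6855)
x = 0.828 um


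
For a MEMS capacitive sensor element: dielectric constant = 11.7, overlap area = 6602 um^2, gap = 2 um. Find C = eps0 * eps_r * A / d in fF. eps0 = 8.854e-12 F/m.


Step 1: Convert area to m^2: A = 6602e-12 m^2
Step 2: Convert gap to m: d = 2e-6 m
Step 3: C = eps0 * eps_r * A / d
C = 8.854e-12 * 11.7 * 6602e-12 / 2e-6
Step 4: Convert to fF (multiply by 1e15).
C = 341.96 fF


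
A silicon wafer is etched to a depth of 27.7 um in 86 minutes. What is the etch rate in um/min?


Step 1: Etch rate = depth / time
Step 2: rate = 27.7 / 86
rate = 0.322 um/min


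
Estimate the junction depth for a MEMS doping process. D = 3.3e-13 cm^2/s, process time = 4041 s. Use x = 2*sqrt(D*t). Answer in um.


Step 1: Compute D*t = 3.3e-13 * 4041 = 1.33353e-09 cm^2
Step 2: sqrt(D*t) = 3.652e-05 cm
Step 3: x = 2 * 3.652e-05 cm = 7.304e-05 cm
Step 4: Convert to um (1 cm = 1e4 um): x = 0.73 um


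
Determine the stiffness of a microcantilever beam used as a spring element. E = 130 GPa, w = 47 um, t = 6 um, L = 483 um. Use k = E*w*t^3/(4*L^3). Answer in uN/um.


Step 1: Convert E to consistent units (1 GPa = 1000 uN/um^2).
E = 130 GPa = 130000 uN/um^2
Step 2: Compute t^3 = 6^3 = 216
Step 3: Compute L^3 = 483^3 = 112678587
Step 4: k = 130000 * 47 * 216 / (4 * 112678587)
k = 2.9282 uN/um


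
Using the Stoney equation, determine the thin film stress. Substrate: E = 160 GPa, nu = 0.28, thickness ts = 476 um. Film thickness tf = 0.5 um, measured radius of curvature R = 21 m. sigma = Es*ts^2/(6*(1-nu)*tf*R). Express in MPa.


Step 1: Compute numerator: Es * ts^2 = 160 * 476^2 = 36252160 (GPa*um^2)
Step 2: Compute denominator (R in um): 6*(1-nu)*tf*R = 6*0.72*0.5*21e6 = 45360000.0 (um^2)
Step 3: sigma (GPa) = 36252160 / 45360000.0 = 7.9921e-01 GPa
Step 4: Convert to MPa (x1000): sigma = 799.2 MPa


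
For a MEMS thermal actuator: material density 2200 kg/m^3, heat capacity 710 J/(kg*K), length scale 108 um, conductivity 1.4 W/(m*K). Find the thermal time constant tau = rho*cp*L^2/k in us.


Step 1: Convert L to m: L = 108e-6 m
Step 2: L^2 = (108e-6)^2 = 1.1664e-08 m^2
Step 3: tau = 2200 * 710 * 1.1664e-08 / 1.4 = 1.301369143e-02 s
Step 4: Convert to microseconds (multiply by 1e6).
tau = 13013.691 us


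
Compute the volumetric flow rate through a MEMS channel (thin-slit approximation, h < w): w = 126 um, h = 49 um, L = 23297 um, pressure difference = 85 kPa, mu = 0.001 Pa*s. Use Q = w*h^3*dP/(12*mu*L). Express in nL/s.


Step 1: Convert all dimensions to SI (meters).
w = 126e-6 m, h = 49e-6 m, L = 23297e-6 m, dP = 85e3 Pa
Step 2: Q = w * h^3 * dP / (12 * mu * L)
Q = 126e-6 * (49e-6)^3 * 85e3 / (12 * 0.001 * 23297e-6) = 4.50709244e-09 m^3/s
Step 3: Convert Q from m^3/s to nL/s (1 m^3 = 1e12 nL, so multiply by 1e12).
Q = 4507.092 nL/s


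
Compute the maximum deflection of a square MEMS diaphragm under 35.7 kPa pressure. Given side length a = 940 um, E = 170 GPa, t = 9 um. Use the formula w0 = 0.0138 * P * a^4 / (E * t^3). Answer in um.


Step 1: Convert pressure to compatible units (E is in GPa, so P in GPa).
P = 35.7 kPa = 35.7e-6 GPa
Step 2: Compute numerator: 0.0138 * P * a^4.
a^4 = 940^4 = 780748960000
numerator = 0.0138 * 35.7e-6 * 780748960000 = 3.846438e+05
Step 3: Compute denominator: E * t^3 = 170 * 9^3 = 123930
Step 4: w0 = numerator / denominator = 3.846438e+05 / 123930 = 3.1037 um


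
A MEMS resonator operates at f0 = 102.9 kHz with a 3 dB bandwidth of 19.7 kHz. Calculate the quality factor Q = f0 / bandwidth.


Step 1: Q = f0 / bandwidth
Step 2: Q = 102.9 / 19.7
Q = 5.2


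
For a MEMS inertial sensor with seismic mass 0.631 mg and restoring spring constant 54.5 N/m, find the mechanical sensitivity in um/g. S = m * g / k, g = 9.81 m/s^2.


Step 1: Convert mass: m = 0.631 mg = 6.31e-07 kg
Step 2: S = m * g / k = 6.31e-07 * 9.81 / 54.5
Step 3: S = 1.14e-07 m/g
Step 4: Convert to um/g: S = 0.114 um/g


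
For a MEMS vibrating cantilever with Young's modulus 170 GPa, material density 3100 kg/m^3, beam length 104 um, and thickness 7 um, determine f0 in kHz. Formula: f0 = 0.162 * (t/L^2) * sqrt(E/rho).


Step 1: Convert units to SI.
t_SI = 7e-6 m, L_SI = 104e-6 m
Step 2: Calculate sqrt(E/rho).
sqrt(170e9 / 3100) = 7405.32 m/s
Step 3: Compute f0.
f0 = 0.162 * 7e-6 / (104e-6)^2 * 7405.32 = 776408.4 Hz = 776.41 kHz


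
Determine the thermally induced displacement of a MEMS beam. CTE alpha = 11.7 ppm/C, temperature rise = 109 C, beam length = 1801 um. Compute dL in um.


Step 1: Convert CTE: alpha = 11.7 ppm/C = 11.7e-6 /C
Step 2: dL = 11.7e-6 * 109 * 1801
dL = 2.2968 um


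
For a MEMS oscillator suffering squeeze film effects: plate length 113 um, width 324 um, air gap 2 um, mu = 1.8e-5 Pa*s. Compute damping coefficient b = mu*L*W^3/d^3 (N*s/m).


Step 1: Convert to SI.
L = 113e-6 m, W = 324e-6 m, d = 2e-6 m
Step 2: W^3 = (324e-6)^3 = 3.40e-11 m^3
Step 3: d^3 = (2e-6)^3 = 8.00e-18 m^3
Step 4: b = 1.8e-5 * 113e-6 * 3.40e-11 / 8.00e-18
b = 8.65e-03 N*s/m


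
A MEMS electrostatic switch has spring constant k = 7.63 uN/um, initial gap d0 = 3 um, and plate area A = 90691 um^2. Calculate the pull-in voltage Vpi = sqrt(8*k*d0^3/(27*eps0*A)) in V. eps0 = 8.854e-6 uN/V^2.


Step 1: Compute numerator: 8 * k * d0^3 = 8 * 7.63 * 3^3 = 1648.08
Step 2: Compute denominator: 27 * eps0 * A = 27 * 8.854e-6 * 90691 = 21.680409
Step 3: Vpi = sqrt(1648.08 / 21.680409)
Vpi = 8.72 V


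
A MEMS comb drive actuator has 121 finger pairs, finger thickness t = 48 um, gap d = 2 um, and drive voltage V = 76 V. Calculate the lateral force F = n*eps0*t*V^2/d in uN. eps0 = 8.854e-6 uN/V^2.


Step 1: Parameters: n=121, eps0=8.854e-6 uN/V^2, t=48 um, V=76 V, d=2 um
Step 2: V^2 = 5776
Step 3: F = 121 * 8.854e-6 * 48 * 5776 / 2
F = 148.513 uN


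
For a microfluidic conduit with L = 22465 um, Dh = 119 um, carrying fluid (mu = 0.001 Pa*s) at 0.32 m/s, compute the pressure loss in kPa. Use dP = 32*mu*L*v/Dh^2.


Step 1: Convert to SI: L = 22465e-6 m, Dh = 119e-6 m
Step 2: dP = 32 * 0.001 * 22465e-6 * 0.32 / (119e-6)^2
Step 3: dP = 16244.73 Pa
Step 4: Convert to kPa: dP = 16.24 kPa


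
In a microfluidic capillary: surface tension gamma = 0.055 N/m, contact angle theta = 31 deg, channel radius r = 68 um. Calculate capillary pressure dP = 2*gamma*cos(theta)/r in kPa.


Step 1: cos(31 deg) = 0.8572
Step 2: Convert r to m: r = 68e-6 m
Step 3: dP = 2 * 0.055 * 0.8572 / 68e-6 = 1386.6 Pa
Step 4: Convert Pa to kPa (divide by 1000).
dP = 1.39 kPa


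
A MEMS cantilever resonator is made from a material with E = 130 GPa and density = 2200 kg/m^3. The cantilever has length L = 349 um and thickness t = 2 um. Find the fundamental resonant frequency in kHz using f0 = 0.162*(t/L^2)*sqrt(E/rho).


Step 1: Convert units to SI.
t_SI = 2e-6 m, L_SI = 349e-6 m
Step 2: Calculate sqrt(E/rho).
sqrt(130e9 / 2200) = 7687.06 m/s
Step 3: Compute f0.
f0 = 0.162 * 2e-6 / (349e-6)^2 * 7687.06 = 20448.2 Hz = 20.45 kHz


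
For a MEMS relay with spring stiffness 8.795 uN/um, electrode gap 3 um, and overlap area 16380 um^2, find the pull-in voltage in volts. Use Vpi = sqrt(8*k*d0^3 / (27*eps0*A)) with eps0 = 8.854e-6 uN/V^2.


Step 1: Compute numerator: 8 * k * d0^3 = 8 * 8.795 * 3^3 = 1899.72
Step 2: Compute denominator: 27 * eps0 * A = 27 * 8.854e-6 * 16380 = 3.91577
Step 3: Vpi = sqrt(1899.72 / 3.91577)
Vpi = 22.03 V


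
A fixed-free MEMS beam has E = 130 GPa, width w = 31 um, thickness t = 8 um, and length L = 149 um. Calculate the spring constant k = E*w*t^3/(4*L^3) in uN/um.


Step 1: Convert E to consistent units (1 GPa = 1000 uN/um^2).
E = 130 GPa = 130000 uN/um^2
Step 2: Compute t^3 = 8^3 = 512
Step 3: Compute L^3 = 149^3 = 3307949
Step 4: k = 130000 * 31 * 512 / (4 * 3307949)
k = 155.9395 uN/um


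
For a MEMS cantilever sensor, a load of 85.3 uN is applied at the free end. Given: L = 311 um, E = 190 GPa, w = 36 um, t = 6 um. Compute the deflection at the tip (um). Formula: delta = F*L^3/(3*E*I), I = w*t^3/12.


Step 1: Calculate the second moment of area.
I = w * t^3 / 12 = 36 * 6^3 / 12 = 648.0 um^4
Step 2: Convert E to consistent units (1 GPa = 1000 uN/um^2).
E = 190 GPa = 190000 uN/um^2
Step 3: Calculate tip deflection.
delta = F * L^3 / (3 * E * I)
delta = 85.3 * 311^3 / (3 * 190000 * 648.0)
delta = 6.9467 um


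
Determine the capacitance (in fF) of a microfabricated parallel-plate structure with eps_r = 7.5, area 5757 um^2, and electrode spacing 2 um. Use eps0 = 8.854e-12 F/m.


Step 1: Convert area to m^2: A = 5757e-12 m^2
Step 2: Convert gap to m: d = 2e-6 m
Step 3: C = eps0 * eps_r * A / d
C = 8.854e-12 * 7.5 * 5757e-12 / 2e-6
Step 4: Convert to fF (multiply by 1e15).
C = 191.15 fF


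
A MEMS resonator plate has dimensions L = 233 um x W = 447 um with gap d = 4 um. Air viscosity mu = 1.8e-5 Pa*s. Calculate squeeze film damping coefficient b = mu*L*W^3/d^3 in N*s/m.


Step 1: Convert to SI.
L = 233e-6 m, W = 447e-6 m, d = 4e-6 m
Step 2: W^3 = (447e-6)^3 = 8.93e-11 m^3
Step 3: d^3 = (4e-6)^3 = 6.40e-17 m^3
Step 4: b = 1.8e-5 * 233e-6 * 8.93e-11 / 6.40e-17
b = 5.85e-03 N*s/m


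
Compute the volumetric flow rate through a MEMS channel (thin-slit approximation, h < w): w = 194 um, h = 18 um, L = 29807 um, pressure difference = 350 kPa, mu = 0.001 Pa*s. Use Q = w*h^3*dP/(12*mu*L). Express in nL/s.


Step 1: Convert all dimensions to SI (meters).
w = 194e-6 m, h = 18e-6 m, L = 29807e-6 m, dP = 350e3 Pa
Step 2: Q = w * h^3 * dP / (12 * mu * L)
Q = 194e-6 * (18e-6)^3 * 350e3 / (12 * 0.001 * 29807e-6) = 1.10710236e-09 m^3/s
Step 3: Convert Q from m^3/s to nL/s (1 m^3 = 1e12 nL, so multiply by 1e12).
Q = 1107.102 nL/s


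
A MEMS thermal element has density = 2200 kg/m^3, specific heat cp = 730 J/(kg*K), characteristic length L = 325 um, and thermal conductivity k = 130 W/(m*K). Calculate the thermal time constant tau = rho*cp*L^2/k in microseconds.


Step 1: Convert L to m: L = 325e-6 m
Step 2: L^2 = (325e-6)^2 = 1.05625e-07 m^2
Step 3: tau = 2200 * 730 * 1.05625e-07 / 130 = 1.304875e-03 s
Step 4: Convert to microseconds (multiply by 1e6).
tau = 1304.875 us


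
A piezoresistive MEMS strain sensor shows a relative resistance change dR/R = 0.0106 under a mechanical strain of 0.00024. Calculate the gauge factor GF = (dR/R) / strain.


Step 1: Identify values.
dR/R = 0.0106, strain = 0.00024
Step 2: GF = (dR/R) / strain = 0.0106 / 0.00024
GF = 44.2


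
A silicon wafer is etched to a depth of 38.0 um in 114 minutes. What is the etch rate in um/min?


Step 1: Etch rate = depth / time
Step 2: rate = 38.0 / 114
rate = 0.333 um/min


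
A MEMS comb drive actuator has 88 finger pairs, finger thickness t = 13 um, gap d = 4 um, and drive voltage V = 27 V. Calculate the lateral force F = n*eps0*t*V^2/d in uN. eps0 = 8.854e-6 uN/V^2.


Step 1: Parameters: n=88, eps0=8.854e-6 uN/V^2, t=13 um, V=27 V, d=4 um
Step 2: V^2 = 729
Step 3: F = 88 * 8.854e-6 * 13 * 729 / 4
F = 1.846 uN


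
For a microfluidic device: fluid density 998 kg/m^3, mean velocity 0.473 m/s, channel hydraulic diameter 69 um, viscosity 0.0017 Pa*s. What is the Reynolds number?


Step 1: Convert Dh to meters: Dh = 69e-6 m
Step 2: Re = rho * v * Dh / mu
Re = 998 * 0.473 * 69e-6 / 0.0017
Re = 19.16


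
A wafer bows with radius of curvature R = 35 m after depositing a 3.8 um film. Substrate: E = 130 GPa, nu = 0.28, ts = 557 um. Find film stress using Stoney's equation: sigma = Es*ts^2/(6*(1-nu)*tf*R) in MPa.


Step 1: Compute numerator: Es * ts^2 = 130 * 557^2 = 40332370 (GPa*um^2)
Step 2: Compute denominator (R in um): 6*(1-nu)*tf*R = 6*0.72*3.8*35e6 = 574560000.0 (um^2)
Step 3: sigma (GPa) = 40332370 / 574560000.0 = 7.0197e-02 GPa
Step 4: Convert to MPa (x1000): sigma = 70.2 MPa


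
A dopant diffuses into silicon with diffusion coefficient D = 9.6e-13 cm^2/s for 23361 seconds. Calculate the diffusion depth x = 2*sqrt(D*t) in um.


Step 1: Compute D*t = 9.6e-13 * 23361 = 2.242656e-08 cm^2
Step 2: sqrt(D*t) = 1.49755e-04 cm
Step 3: x = 2 * 1.49755e-04 cm = 2.9951e-04 cm
Step 4: Convert to um (1 cm = 1e4 um): x = 2.995 um


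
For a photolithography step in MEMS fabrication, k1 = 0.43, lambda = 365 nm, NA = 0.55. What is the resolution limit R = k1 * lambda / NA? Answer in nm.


Step 1: Identify values: k1 = 0.43, lambda = 365 nm, NA = 0.55
Step 2: R = k1 * lambda / NA
R = 0.43 * 365 / 0.55
R = 285.4 nm


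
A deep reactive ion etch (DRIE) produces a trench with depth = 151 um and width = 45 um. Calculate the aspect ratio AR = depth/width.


Step 1: AR = depth / width
Step 2: AR = 151 / 45
AR = 3.4


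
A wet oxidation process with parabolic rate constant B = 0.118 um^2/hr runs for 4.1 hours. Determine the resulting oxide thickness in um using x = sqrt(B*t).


Step 1: Compute B*t = 0.118 * 4.1 = 0.4838
Step 2: x = sqrt(0.4838)
x = 0.696 um


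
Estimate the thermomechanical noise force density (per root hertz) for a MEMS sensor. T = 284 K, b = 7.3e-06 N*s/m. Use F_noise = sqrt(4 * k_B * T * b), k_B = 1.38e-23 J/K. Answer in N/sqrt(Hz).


Step 1: Compute 4 * k_B * T * b
= 4 * 1.38e-23 * 284 * 7.3e-06
= 1.1444e-25 N^2/Hz
Step 2: F_noise = sqrt(1.1444e-25)
F_noise = 3.38e-13 N/sqrt(Hz)


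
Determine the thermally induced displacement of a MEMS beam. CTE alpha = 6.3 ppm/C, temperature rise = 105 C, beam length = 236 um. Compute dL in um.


Step 1: Convert CTE: alpha = 6.3 ppm/C = 6.3e-6 /C
Step 2: dL = 6.3e-6 * 105 * 236
dL = 0.1561 um


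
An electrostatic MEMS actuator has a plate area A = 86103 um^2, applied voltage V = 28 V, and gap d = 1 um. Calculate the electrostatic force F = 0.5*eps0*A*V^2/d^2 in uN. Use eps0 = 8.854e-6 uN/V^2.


Step 1: Identify parameters.
eps0 = 8.854e-6 uN/V^2, A = 86103 um^2, V = 28 V, d = 1 um
Step 2: Compute V^2 = 28^2 = 784
Step 3: Compute d^2 = 1^2 = 1
Step 4: F = 0.5 * 8.854e-6 * 86103 * 784 / 1
F = 298.844 uN


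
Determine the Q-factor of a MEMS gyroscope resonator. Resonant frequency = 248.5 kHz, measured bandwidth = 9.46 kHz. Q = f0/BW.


Step 1: Q = f0 / bandwidth
Step 2: Q = 248.5 / 9.46
Q = 26.3


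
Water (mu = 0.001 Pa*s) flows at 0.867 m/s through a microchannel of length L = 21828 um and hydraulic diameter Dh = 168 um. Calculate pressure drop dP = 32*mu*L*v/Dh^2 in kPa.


Step 1: Convert to SI: L = 21828e-6 m, Dh = 168e-6 m
Step 2: dP = 32 * 0.001 * 21828e-6 * 0.867 / (168e-6)^2
Step 3: dP = 21456.78 Pa
Step 4: Convert to kPa: dP = 21.46 kPa


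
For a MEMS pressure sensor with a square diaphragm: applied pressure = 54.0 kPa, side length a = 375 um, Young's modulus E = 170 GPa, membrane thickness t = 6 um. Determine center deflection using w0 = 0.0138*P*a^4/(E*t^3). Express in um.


Step 1: Convert pressure to compatible units (E is in GPa, so P in GPa).
P = 54.0 kPa = 54.0e-6 GPa
Step 2: Compute numerator: 0.0138 * P * a^4.
a^4 = 375^4 = 19775390625
numerator = 0.0138 * 54.0e-6 * 19775390625 = 1.47366e+04
Step 3: Compute denominator: E * t^3 = 170 * 6^3 = 36720
Step 4: w0 = numerator / denominator = 1.47366e+04 / 36720 = 0.4013 um


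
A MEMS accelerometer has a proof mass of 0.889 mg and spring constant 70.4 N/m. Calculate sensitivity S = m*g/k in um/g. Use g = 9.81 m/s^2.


Step 1: Convert mass: m = 0.889 mg = 8.89e-07 kg
Step 2: S = m * g / k = 8.89e-07 * 9.81 / 70.4
Step 3: S = 1.24e-07 m/g
Step 4: Convert to um/g: S = 0.124 um/g


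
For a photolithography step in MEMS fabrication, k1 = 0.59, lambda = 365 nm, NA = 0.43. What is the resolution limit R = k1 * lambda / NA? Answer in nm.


Step 1: Identify values: k1 = 0.59, lambda = 365 nm, NA = 0.43
Step 2: R = k1 * lambda / NA
R = 0.59 * 365 / 0.43
R = 500.8 nm


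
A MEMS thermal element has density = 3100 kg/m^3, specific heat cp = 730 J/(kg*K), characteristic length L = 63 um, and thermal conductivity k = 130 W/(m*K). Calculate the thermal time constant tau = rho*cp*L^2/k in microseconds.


Step 1: Convert L to m: L = 63e-6 m
Step 2: L^2 = (63e-6)^2 = 3.969e-09 m^2
Step 3: tau = 3100 * 730 * 3.969e-09 / 130 = 6.909113e-05 s
Step 4: Convert to microseconds (multiply by 1e6).
tau = 69.091 us


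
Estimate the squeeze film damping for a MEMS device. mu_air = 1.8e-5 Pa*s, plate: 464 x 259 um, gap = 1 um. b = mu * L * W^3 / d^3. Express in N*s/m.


Step 1: Convert to SI.
L = 464e-6 m, W = 259e-6 m, d = 1e-6 m
Step 2: W^3 = (259e-6)^3 = 1.74e-11 m^3
Step 3: d^3 = (1e-6)^3 = 1.00e-18 m^3
Step 4: b = 1.8e-5 * 464e-6 * 1.74e-11 / 1.00e-18
b = 1.45e-01 N*s/m


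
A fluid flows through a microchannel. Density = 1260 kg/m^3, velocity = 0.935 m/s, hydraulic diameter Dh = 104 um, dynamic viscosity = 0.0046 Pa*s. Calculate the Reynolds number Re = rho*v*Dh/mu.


Step 1: Convert Dh to meters: Dh = 104e-6 m
Step 2: Re = rho * v * Dh / mu
Re = 1260 * 0.935 * 104e-6 / 0.0046
Re = 26.635


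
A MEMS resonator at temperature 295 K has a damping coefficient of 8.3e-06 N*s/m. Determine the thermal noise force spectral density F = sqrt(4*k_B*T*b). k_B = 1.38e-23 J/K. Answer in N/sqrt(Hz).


Step 1: Compute 4 * k_B * T * b
= 4 * 1.38e-23 * 295 * 8.3e-06
= 1.3516e-25 N^2/Hz
Step 2: F_noise = sqrt(1.3516e-25)
F_noise = 3.68e-13 N/sqrt(Hz)


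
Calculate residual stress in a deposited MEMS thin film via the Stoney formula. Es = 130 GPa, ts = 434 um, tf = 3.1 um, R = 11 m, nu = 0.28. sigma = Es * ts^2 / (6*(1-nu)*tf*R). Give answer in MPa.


Step 1: Compute numerator: Es * ts^2 = 130 * 434^2 = 24486280 (GPa*um^2)
Step 2: Compute denominator (R in um): 6*(1-nu)*tf*R = 6*0.72*3.1*11e6 = 147312000.0 (um^2)
Step 3: sigma (GPa) = 24486280 / 147312000.0 = 1.66221e-01 GPa
Step 4: Convert to MPa (x1000): sigma = 166.2 MPa


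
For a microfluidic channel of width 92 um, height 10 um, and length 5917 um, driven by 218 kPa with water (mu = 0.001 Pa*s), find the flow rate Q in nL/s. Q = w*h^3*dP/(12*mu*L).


Step 1: Convert all dimensions to SI (meters).
w = 92e-6 m, h = 10e-6 m, L = 5917e-6 m, dP = 218e3 Pa
Step 2: Q = w * h^3 * dP / (12 * mu * L)
Q = 92e-6 * (10e-6)^3 * 218e3 / (12 * 0.001 * 5917e-6) = 2.8246296e-10 m^3/s
Step 3: Convert Q from m^3/s to nL/s (1 m^3 = 1e12 nL, so multiply by 1e12).
Q = 282.463 nL/s


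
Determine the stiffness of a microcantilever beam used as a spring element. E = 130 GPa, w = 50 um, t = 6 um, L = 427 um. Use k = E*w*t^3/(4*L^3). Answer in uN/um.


Step 1: Convert E to consistent units (1 GPa = 1000 uN/um^2).
E = 130 GPa = 130000 uN/um^2
Step 2: Compute t^3 = 6^3 = 216
Step 3: Compute L^3 = 427^3 = 77854483
Step 4: k = 130000 * 50 * 216 / (4 * 77854483)
k = 4.5084 uN/um


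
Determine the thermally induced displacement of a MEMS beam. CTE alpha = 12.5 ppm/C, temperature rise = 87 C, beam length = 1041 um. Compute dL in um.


Step 1: Convert CTE: alpha = 12.5 ppm/C = 12.5e-6 /C
Step 2: dL = 12.5e-6 * 87 * 1041
dL = 1.1321 um


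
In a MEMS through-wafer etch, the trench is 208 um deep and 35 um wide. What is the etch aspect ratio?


Step 1: AR = depth / width
Step 2: AR = 208 / 35
AR = 5.9


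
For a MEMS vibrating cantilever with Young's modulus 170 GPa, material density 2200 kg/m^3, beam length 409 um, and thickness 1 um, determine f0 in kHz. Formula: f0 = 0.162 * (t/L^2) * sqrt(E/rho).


Step 1: Convert units to SI.
t_SI = 1e-6 m, L_SI = 409e-6 m
Step 2: Calculate sqrt(E/rho).
sqrt(170e9 / 2200) = 8790.49 m/s
Step 3: Compute f0.
f0 = 0.162 * 1e-6 / (409e-6)^2 * 8790.49 = 8513.0 Hz = 8.51 kHz


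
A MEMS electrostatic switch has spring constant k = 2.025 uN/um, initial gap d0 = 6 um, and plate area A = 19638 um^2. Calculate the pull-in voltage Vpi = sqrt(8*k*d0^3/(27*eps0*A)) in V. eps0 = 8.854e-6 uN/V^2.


Step 1: Compute numerator: 8 * k * d0^3 = 8 * 2.025 * 6^3 = 3499.2
Step 2: Compute denominator: 27 * eps0 * A = 27 * 8.854e-6 * 19638 = 4.694621
Step 3: Vpi = sqrt(3499.2 / 4.694621)
Vpi = 27.3 V


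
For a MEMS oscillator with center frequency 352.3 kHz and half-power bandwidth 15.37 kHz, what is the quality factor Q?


Step 1: Q = f0 / bandwidth
Step 2: Q = 352.3 / 15.37
Q = 22.9


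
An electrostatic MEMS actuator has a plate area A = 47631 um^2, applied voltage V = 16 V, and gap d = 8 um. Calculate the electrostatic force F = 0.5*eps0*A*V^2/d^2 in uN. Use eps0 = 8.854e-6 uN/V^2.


Step 1: Identify parameters.
eps0 = 8.854e-6 uN/V^2, A = 47631 um^2, V = 16 V, d = 8 um
Step 2: Compute V^2 = 16^2 = 256
Step 3: Compute d^2 = 8^2 = 64
Step 4: F = 0.5 * 8.854e-6 * 47631 * 256 / 64
F = 0.843 uN


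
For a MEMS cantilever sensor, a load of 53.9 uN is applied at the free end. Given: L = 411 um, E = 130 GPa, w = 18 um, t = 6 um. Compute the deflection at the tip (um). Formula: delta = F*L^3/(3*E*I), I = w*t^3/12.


Step 1: Calculate the second moment of area.
I = w * t^3 / 12 = 18 * 6^3 / 12 = 324.0 um^4
Step 2: Convert E to consistent units (1 GPa = 1000 uN/um^2).
E = 130 GPa = 130000 uN/um^2
Step 3: Calculate tip deflection.
delta = F * L^3 / (3 * E * I)
delta = 53.9 * 411^3 / (3 * 130000 * 324.0)
delta = 29.6145 um


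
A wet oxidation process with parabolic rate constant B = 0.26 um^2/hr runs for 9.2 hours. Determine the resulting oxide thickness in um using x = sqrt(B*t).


Step 1: Compute B*t = 0.26 * 9.2 = 2.392
Step 2: x = sqrt(2.392)
x = 1.547 um


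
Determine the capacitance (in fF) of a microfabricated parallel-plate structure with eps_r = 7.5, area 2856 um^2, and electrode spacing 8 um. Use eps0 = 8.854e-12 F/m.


Step 1: Convert area to m^2: A = 2856e-12 m^2
Step 2: Convert gap to m: d = 8e-6 m
Step 3: C = eps0 * eps_r * A / d
C = 8.854e-12 * 7.5 * 2856e-12 / 8e-6
Step 4: Convert to fF (multiply by 1e15).
C = 23.71 fF


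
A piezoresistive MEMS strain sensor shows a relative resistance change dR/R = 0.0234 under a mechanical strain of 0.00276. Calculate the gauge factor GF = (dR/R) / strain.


Step 1: Identify values.
dR/R = 0.0234, strain = 0.00276
Step 2: GF = (dR/R) / strain = 0.0234 / 0.00276
GF = 8.5


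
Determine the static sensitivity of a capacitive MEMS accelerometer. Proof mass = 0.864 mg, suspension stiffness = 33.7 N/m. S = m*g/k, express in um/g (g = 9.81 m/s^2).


Step 1: Convert mass: m = 0.864 mg = 8.64e-07 kg
Step 2: S = m * g / k = 8.64e-07 * 9.81 / 33.7
Step 3: S = 2.52e-07 m/g
Step 4: Convert to um/g: S = 0.252 um/g


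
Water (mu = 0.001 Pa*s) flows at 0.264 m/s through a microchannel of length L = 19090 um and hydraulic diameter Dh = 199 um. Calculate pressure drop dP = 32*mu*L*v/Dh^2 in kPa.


Step 1: Convert to SI: L = 19090e-6 m, Dh = 199e-6 m
Step 2: dP = 32 * 0.001 * 19090e-6 * 0.264 / (199e-6)^2
Step 3: dP = 4072.43 Pa
Step 4: Convert to kPa: dP = 4.07 kPa
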